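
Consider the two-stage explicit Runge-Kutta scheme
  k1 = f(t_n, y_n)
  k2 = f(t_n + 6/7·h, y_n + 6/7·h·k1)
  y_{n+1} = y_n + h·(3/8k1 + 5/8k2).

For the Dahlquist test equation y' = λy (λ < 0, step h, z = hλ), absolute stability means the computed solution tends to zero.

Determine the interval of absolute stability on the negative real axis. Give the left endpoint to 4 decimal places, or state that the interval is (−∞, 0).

Set f=λy, z=hλ:
  k1=λy_n ⇒ h·k1=z·y_n;  k2=λ(1+6/7z)y_n ⇒ h·k2=z(1+6/7z)y_n
  y_{n+1}/y_n = 1 + 3/8z + 5/8z(1+6/7z) = 1 + z + 15/28z²
  so R(z) = 1 + z + 15/28z².

Need |R(x)|<1, x<0.
x=-1.27: |R|=0.5941
R=1: x+15/28x²=0 ⇒ x=−28/15=-1.8667; min R=1−1/(4·15/28)=0.5333>−1
Confirm numerically:
  x=-1.835: |R|=0.96887 <1
  x=-0.987: |R|=0.53488 <1
  x=-0.977: |R|=0.53435 <1
  x=-0.929: |R|=0.53334 <1
  x=-2.442: |R|=1.75266 >1
  x=-2.331: |R|=1.57984 >1
  x=-2.279: |R|=1.50341 >1
So |R|<1 on (-1.8667, 0).

(-1.8667, 0).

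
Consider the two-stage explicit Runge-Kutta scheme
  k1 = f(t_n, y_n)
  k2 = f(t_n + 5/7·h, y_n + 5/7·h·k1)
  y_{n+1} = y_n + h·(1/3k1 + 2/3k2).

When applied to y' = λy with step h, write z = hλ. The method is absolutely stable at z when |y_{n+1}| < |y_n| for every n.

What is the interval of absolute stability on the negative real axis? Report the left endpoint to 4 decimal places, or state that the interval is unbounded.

(-2.1000, 0).

Test eqn y'=λy, z=hλ:
  k1=λy_n ⇒ h·k1=z·y_n;  k2=λ(1+5/7z)y_n ⇒ h·k2=z(1+5/7z)y_n
  y_{n+1}/y_n = 1 + 1/3z + 2/3z(1+5/7z) = 1 + z + 10/21z²
  so R(z) = 1 + z + 10/21z².

Solve |R(x)|<1 on ℝ⁻.
x=-0.87: |R|=0.4904
R=1: x+10/21x²=0 ⇒ x=−21/10=-2.1000; min R=1−1/(4·10/21)=0.4750>−1
Confirm numerically:
  x=-1.854: |R|=0.78282 <1
  x=-1.727: |R|=0.69325 <1
  x=-1.434: |R|=0.54522 <1
  x=-1.045: |R|=0.47501 <1
  x=-2.257: |R|=1.16874 >1
  x=-2.196: |R|=1.10039 >1
So |R|<1 on (-2.1000, 0).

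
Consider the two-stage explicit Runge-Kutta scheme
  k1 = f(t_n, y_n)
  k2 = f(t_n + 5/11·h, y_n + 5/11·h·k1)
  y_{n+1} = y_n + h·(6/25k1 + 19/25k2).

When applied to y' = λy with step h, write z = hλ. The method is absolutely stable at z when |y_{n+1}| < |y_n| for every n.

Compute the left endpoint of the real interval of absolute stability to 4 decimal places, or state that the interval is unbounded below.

On y'=λy, z=hλ:
  k1=λy_n ⇒ h·k1=z·y_n;  k2=λ(1+5/11z)y_n ⇒ h·k2=z(1+5/11z)y_n
  y_{n+1}/y_n = 1 + 6/25z + 19/25z(1+5/11z) = 1 + z + 19/55z²
  ⇒ R(z) = 1 + z + 19/55z².

Find x<0 with |R(x)|<1.
x=-1.28: |R|=0.2860
R=1: x+19/55x²=0 ⇒ x=−55/19=-2.8947; min R=1−1/(4·19/55)=0.2763>−1
Confirm numerically:
  x=-2.769: |R|=0.87972 <1
  x=-2.731: |R|=0.84552 <1
  x=-2.356: |R|=0.56153 <1
  x=-2.052: |R|=0.40261 <1
  x=-3.296: |R|=1.45689 >1
  x=-3.235: |R|=1.38026 >1
  x=-2.948: |R|=1.05424 >1
Stable set (-2.8947, 0).

left endpoint -2.8947.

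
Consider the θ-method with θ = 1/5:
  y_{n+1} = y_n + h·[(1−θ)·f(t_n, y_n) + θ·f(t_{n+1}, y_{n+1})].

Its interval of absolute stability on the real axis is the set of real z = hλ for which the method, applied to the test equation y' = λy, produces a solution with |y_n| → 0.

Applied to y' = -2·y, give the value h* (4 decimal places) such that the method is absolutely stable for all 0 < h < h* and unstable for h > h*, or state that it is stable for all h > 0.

(-3.3333,0); λ=-2 ⇒ h* = (10/3)/2 = 1.6667.

Set f=λy, z=hλ:
  y_{n+1} = y_n + z·[4/5·y_n + 1/5·y_{n+1}] ⇒ (1 − 1/5z)y_{n+1} = (1 + 4/5z)y_n
  Hence R(z) = (1 + 4/5z)/(1 − 1/5z).

Boundary: |R(x)|=1, x<0.
x=-0.99: |R|=0.1736
R=−1: 1+4/5x = −1+1/5x ⇒ -3/5x=2 ⇒ x=2/(-3/5)=-3.3333
Confirm numerically:
  x=-3.213: |R|=0.95605 <1
  x=-2.614: |R|=0.71657 <1
  x=-2.046: |R|=0.45189 <1
  x=-1.418: |R|=0.10471 <1
  x=-3.874: |R|=1.18278 >1
  x=-3.468: |R|=1.04771 >1
So |R|<1 on (-3.3333, 0).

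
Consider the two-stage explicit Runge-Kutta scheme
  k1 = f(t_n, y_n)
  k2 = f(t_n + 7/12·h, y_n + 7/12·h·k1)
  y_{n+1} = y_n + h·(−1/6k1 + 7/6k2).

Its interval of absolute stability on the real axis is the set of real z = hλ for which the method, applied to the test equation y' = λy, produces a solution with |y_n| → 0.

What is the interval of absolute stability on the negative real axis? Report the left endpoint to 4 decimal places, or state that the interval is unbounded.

Set f=λy, z=hλ:
  k1=λy_n ⇒ h·k1=z·y_n;  k2=λ(1+7/12z)y_n ⇒ h·k2=z(1+7/12z)y_n
  y_{n+1}/y_n = 1 − 1/6z + 7/6z(1+7/12z) = 1 + z + 49/72z²
  Hence R(z) = 1 + z + 49/72z².

Solve |R(x)|<1 on ℝ⁻.
x=-1.28: |R|=0.8350
R=1: x+49/72x²=0 ⇒ x=−72/49=-1.4694; min R=1−1/(4·49/72)=0.6327>−1
Confirm numerically:
  x=-1.221: |R|=0.79360 <1
  x=-1.176: |R|=0.76519 <1
  x=-0.852: |R|=0.64202 <1
  x=-1.666: |R|=1.22292 >1
  x=-1.650: |R|=1.20281 >1
Stable set (-1.4694, 0).

(-1.4694, 0).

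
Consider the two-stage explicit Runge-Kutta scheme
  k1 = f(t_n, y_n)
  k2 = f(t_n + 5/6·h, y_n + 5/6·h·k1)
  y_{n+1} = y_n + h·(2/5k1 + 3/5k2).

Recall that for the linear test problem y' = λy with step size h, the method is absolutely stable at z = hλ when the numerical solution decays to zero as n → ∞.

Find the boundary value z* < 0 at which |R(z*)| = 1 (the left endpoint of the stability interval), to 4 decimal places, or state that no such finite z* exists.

Set f=λy, z=hλ:
  k1=λy_n ⇒ h·k1=z·y_n;  k2=λ(1+5/6z)y_n ⇒ h·k2=z(1+5/6z)y_n
  y_{n+1}/y_n = 1 + 2/5z + 3/5z(1+5/6z) = 1 + z + 1/2z²
  so R(z) = 1 + z + 1/2z².

Solve |R(x)|<1 on ℝ⁻.
x=-1.69: |R|=0.7380
R=1: x+1/2x²=0 ⇒ x=−2=-2.0000; min R=1−1/(4·1/2)=0.5000>−1
Confirm numerically:
  x=-1.553: |R|=0.65290 <1
  x=-1.155: |R|=0.51201 <1
  x=-1.080: |R|=0.50320 <1
  x=-1.012: |R|=0.50007 <1
  x=-2.554: |R|=1.70746 >1
  x=-2.490: |R|=1.61005 >1
  x=-2.361: |R|=1.42616 >1
So |R|<1 on (-2.0000, 0).

z* = -2.0000.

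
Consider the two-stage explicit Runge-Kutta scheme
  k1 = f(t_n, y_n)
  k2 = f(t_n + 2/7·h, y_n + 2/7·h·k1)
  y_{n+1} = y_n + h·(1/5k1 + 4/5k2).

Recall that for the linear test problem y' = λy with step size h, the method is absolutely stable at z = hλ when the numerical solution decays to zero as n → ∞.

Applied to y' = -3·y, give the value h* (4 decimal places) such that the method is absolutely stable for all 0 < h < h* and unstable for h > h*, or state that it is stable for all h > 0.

With y'=λy (z=hλ):
  k1=λy_n ⇒ h·k1=z·y_n;  k2=λ(1+2/7z)y_n ⇒ h·k2=z(1+2/7z)y_n
  y_{n+1}/y_n = 1 + 1/5z + 4/5z(1+2/7z) = 1 + z + 8/35z²
  R(z) = 1 + z + 8/35z².

Find x<0 with |R(x)|<1.
x=-1.63: |R|=0.0227
R=1: x+8/35x²=0 ⇒ x=−35/8=-4.3750; min R=1−1/(4·8/35)=-0.0938>−1
Confirm numerically:
  x=-4.223: |R|=0.85328 <1
  x=-3.725: |R|=0.44657 <1
  x=-3.348: |R|=0.21408 <1
  x=-3.110: |R|=0.10077 <1
  x=-4.860: |R|=1.53877 >1
  x=-4.791: |R|=1.45556 >1
  x=-4.589: |R|=1.22447 >1
Stable set (-4.3750, 0).

(-4.3750,0); λ=-3 ⇒ h* = (35/8)/3 = 1.4583.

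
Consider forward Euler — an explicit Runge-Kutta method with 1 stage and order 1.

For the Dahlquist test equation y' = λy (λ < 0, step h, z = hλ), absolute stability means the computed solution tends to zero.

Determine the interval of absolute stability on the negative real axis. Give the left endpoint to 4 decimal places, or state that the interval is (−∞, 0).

z∈(-2.0000,0).

On y'=λy, z=hλ:
  order 1, 1-stage ⇒ R(z)=1+z
  (e.g. R(-1.67)=-0.67000, |R|=0.67000)

Need |R(x)|<1, x<0.
x=-1.67: |R|=0.6700
|R(-2.16)|=1.1600 |R(-1.72)|=0.7200 |R(-1.47)|=0.4700
Bisect:
  x_lo=-2.4320 |R|=1.4320  x_hi=-0.0949 |R|=0.9051
  mid=-1.26345 |R|=0.26345 →hi
  mid=-1.84771 |R|=0.84771 →hi
  mid=-2.13984 |R|=1.13984 →lo
  mid=-1.99378 |R|=0.99378 →hi
  mid=-2.06681 |R|=1.06681 →lo
  mid=-2.03029 |R|=1.03029 →lo
  mid=-2.01203 |R|=1.01203 →lo
  ...
  [-2.00005,-1.99991] ⇒ x*=-2.0000
Interval (-2.0000, 0).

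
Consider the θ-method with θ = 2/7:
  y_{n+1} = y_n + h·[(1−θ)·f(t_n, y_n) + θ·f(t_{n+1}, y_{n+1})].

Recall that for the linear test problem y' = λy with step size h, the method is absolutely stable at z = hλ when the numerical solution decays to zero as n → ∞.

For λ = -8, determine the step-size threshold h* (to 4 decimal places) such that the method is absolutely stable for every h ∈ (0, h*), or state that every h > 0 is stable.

With y'=λy (z=hλ):
  y_{n+1} = y_n + z·[5/7·y_n + 2/7·y_{n+1}] ⇒ (1 − 2/7z)y_{n+1} = (1 + 5/7z)y_n
  Hence R(z) = (1 + 5/7z)/(1 − 2/7z).

Need |R(x)|<1, x<0.
x=-1.51: |R|=0.0549
R=−1: 1+5/7x = −1+2/7x ⇒ -3/7x=2 ⇒ x=2/(-3/7)=-4.6667
Confirm numerically:
  x=-2.921: |R|=0.59220 <1
  x=-2.005: |R|=0.27475 <1
  x=-1.867: |R|=0.21753 <1
  x=-5.217: |R|=1.09470 >1
  x=-5.135: |R|=1.08135 >1
Interval (-4.6667, 0).

(-4.6667,0); λ=-8 ⇒ h* = (14/3)/8 = 0.5833.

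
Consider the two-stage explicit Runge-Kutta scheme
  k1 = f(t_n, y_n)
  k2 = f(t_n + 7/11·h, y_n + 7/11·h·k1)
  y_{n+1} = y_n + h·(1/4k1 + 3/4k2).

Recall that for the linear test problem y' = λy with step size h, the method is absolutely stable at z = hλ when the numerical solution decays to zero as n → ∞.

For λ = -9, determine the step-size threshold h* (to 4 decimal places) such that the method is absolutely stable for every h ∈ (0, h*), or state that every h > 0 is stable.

(-2.0952,0); λ=-9 ⇒ h* = (44/21)/9 = 0.2328.

With y'=λy (z=hλ):
  k1=λy_n ⇒ h·k1=z·y_n;  k2=λ(1+7/11z)y_n ⇒ h·k2=z(1+7/11z)y_n
  y_{n+1}/y_n = 1 + 1/4z + 3/4z(1+7/11z) = 1 + z + 21/44z²
  so R(z) = 1 + z + 21/44z².

Need |R(x)|<1, x<0.
x=-1.58: |R|=0.6115
R=1: x+21/44x²=0 ⇒ x=−44/21=-2.0952; min R=1−1/(4·21/44)=0.4762>−1
Confirm numerically:
  x=-1.608: |R|=0.62607 <1
  x=-1.556: |R|=0.59954 <1
  x=-0.848: |R|=0.49521 <1
  x=-2.411: |R|=1.36335 >1
  x=-2.124: |R|=1.02916 >1
Interval (-2.0952, 0).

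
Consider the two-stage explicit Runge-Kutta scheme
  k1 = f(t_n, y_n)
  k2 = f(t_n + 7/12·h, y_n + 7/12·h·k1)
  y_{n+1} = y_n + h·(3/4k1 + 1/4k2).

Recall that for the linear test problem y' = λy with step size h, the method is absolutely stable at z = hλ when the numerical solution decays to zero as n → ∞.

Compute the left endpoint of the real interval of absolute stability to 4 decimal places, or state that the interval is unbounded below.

Set f=λy, z=hλ:
  k1=λy_n ⇒ h·k1=z·y_n;  k2=λ(1+7/12z)y_n ⇒ h·k2=z(1+7/12z)y_n
  y_{n+1}/y_n = 1 + 3/4z + 1/4z(1+7/12z) = 1 + z + 7/48z²
  so R(z) = 1 + z + 7/48z².

Need |R(x)|<1, x<0.
x=-1.35: |R|=0.0842
R=1: x+7/48x²=0 ⇒ x=−48/7=-6.8571; min R=1−1/(4·7/48)=-0.7143>−1
Confirm numerically:
  x=-6.228: |R|=0.42858 <1
  x=-6.144: |R|=0.36102 <1
  x=-2.856: |R|=0.66648 <1
  x=-7.443: |R|=1.63591 >1
  x=-7.424: |R|=1.61372 >1
  x=-7.075: |R|=1.22478 >1
Stable set (-6.8571, 0).

z* = -6.8571.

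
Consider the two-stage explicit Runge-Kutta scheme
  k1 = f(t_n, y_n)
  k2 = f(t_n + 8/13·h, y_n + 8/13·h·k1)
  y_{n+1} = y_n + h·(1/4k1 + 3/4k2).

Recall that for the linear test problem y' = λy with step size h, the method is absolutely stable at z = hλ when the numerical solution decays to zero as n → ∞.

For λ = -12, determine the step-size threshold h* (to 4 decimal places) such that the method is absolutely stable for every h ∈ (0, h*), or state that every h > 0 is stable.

Test eqn y'=λy, z=hλ:
  k1=λy_n ⇒ h·k1=z·y_n;  k2=λ(1+8/13z)y_n ⇒ h·k2=z(1+8/13z)y_n
  y_{n+1}/y_n = 1 + 1/4z + 3/4z(1+8/13z) = 1 + z + 6/13z²
  ⇒ R(z) = 1 + z + 6/13z².

Solve |R(x)|<1 on ℝ⁻.
x=-0.91: |R|=0.4722
R=1: x+6/13x²=0 ⇒ x=−13/6=-2.1667; min R=1−1/(4·6/13)=0.4583>−1
Confirm numerically:
  x=-1.956: |R|=0.80982 <1
  x=-1.941: |R|=0.79784 <1
  x=-1.169: |R|=0.46172 <1
  x=-0.950: |R|=0.46654 <1
  x=-2.719: |R|=1.69314 >1
  x=-2.518: |R|=1.40830 >1
Interval (-2.1667, 0).

(-2.1667,0); λ=-12 ⇒ h* = (13/6)/12 = 0.1806.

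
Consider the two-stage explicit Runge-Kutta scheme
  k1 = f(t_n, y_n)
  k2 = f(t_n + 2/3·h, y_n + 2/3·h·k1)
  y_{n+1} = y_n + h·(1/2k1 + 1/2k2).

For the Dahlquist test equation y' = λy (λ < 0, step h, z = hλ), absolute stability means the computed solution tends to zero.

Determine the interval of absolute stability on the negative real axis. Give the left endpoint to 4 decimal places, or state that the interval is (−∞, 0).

(-3.0000, 0).

With y'=λy (z=hλ):
  k1=λy_n ⇒ h·k1=z·y_n;  k2=λ(1+2/3z)y_n ⇒ h·k2=z(1+2/3z)y_n
  y_{n+1}/y_n = 1 + 1/2z + 1/2z(1+2/3z) = 1 + z + 1/3z²
  Hence R(z) = 1 + z + 1/3z².

Find x<0 with |R(x)|<1.
x=-0.63: |R|=0.5023
R=1: x+1/3x²=0 ⇒ x=−3=-3.0000; min R=1−1/(4·1/3)=0.2500>−1
Confirm numerically:
  x=-1.631: |R|=0.25572 <1
  x=-1.368: |R|=0.25581 <1
  x=-1.313: |R|=0.26166 <1
  x=-3.505: |R|=1.59001 >1
  x=-3.037: |R|=1.03746 >1
So |R|<1 on (-3.0000, 0).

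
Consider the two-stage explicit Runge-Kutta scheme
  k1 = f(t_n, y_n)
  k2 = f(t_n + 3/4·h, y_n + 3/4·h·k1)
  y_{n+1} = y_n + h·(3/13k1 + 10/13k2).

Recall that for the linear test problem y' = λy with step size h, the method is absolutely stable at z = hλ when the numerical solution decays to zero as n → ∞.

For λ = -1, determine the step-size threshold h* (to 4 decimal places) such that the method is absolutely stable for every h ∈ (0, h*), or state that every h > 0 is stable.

On y'=λy, z=hλ:
  k1=λy_n ⇒ h·k1=z·y_n;  k2=λ(1+3/4z)y_n ⇒ h·k2=z(1+3/4z)y_n
  y_{n+1}/y_n = 1 + 3/13z + 10/13z(1+3/4z) = 1 + z + 15/26z²
  so R(z) = 1 + z + 15/26z².

Boundary: |R(x)|=1, x<0.
x=-0.49: |R|=0.6485
R=1: x+15/26x²=0 ⇒ x=−26/15=-1.7333; min R=1−1/(4·15/26)=0.5667>−1
Confirm numerically:
  x=-1.507: |R|=0.80322 <1
  x=-1.364: |R|=0.70936 <1
  x=-0.710: |R|=0.58083 <1
  x=-2.176: |R|=1.55572 >1
  x=-2.117: |R|=1.46859 >1
  x=-1.921: |R|=1.20799 >1
So |R|<1 on (-1.7333, 0).

(-1.7333,0); λ=-1 ⇒ h* = (26/15)/1 = 1.7333.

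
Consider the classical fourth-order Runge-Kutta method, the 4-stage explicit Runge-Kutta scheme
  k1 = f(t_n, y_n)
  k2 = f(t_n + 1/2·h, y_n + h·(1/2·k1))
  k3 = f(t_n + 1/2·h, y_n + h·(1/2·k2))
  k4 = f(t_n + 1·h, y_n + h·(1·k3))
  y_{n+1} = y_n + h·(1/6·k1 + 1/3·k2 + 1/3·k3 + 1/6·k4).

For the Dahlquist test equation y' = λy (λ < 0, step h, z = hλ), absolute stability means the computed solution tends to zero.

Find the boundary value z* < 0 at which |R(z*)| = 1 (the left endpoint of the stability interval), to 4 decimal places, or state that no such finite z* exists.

With y'=λy (z=hλ):
  order 4, 4-stage ⇒ R(z)=1+z+z^2/2+z^3/6+z^4/24
  (e.g. R(-1.54)=0.27144, |R|=0.27144)

Need |R(x)|<1, x<0.
x=-1.54: |R|=0.2714
|R(-2.68)|=0.8525 |R(-2.21)|=0.4270 |R(-0.97)|=0.3852
Bisect:
  x_lo=-3.1667 |R|=1.7447  x_hi=-0.2049 |R|=0.8147
  mid=-1.68580 |R|=0.27320 →hi
  mid=-2.42625 |R|=0.58055 →hi
  mid=-2.79648 |R|=1.01700 →lo
  mid=-2.61137 |R|=0.76792 →hi
  mid=-2.70393 |R|=0.88410 →hi
  mid=-2.75021 |R|=0.94837 →hi
  mid=-2.77334 |R|=0.98213 →hi
  mid=-2.78491 |R|=0.99943 →hi
  mid=-2.79070 |R|=1.00818 →lo
  mid=-2.78781 |R|=1.00380 →lo
  ...
  [-2.78546,-2.78528] ⇒ x*=-2.7853
Stable set (-2.7853, 0).

left endpoint -2.7853.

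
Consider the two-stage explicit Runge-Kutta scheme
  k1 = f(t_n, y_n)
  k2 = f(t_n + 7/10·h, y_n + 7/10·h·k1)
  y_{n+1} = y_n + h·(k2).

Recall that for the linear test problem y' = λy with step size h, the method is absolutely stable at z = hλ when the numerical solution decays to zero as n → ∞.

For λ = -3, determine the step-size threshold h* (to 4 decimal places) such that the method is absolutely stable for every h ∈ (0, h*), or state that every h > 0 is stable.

(-1.4286,0); λ=-3 ⇒ h* = (10/7)/3 = 0.4762.

On y'=λy, z=hλ:
  k1=λy_n ⇒ h·k1=z·y_n;  k2=λ(1+7/10z)y_n ⇒ h·k2=z(1+7/10z)y_n
  y_{n+1}/y_n = 1 + z(1+7/10z) = 1 + z + 7/10z²
  Hence R(z) = 1 + z + 7/10z².

Find x<0 with |R(x)|<1.
x=-1.32: |R|=0.8997
R=1: x+7/10x²=0 ⇒ x=−10/7=-1.4286; min R=1−1/(4·7/10)=0.6429>−1
Confirm numerically:
  x=-1.036: |R|=0.71531 <1
  x=-0.987: |R|=0.69492 <1
  x=-0.776: |R|=0.64552 <1
  x=-0.664: |R|=0.64463 <1
  x=-1.721: |R|=1.35229 >1
  x=-1.466: |R|=1.03841 >1
So |R|<1 on (-1.4286, 0).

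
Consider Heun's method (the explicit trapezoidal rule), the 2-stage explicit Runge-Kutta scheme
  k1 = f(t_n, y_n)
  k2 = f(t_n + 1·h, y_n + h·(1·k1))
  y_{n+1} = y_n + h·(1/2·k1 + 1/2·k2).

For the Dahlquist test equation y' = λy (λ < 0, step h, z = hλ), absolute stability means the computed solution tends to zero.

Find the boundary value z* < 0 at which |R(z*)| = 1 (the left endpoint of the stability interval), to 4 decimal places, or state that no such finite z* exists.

Set f=λy, z=hλ:
  order 2, 2-stage ⇒ R(z)=1+z+z^2/2
  (e.g. R(-1.73)=0.76645, |R|=0.76645)

Need |R(x)|<1, x<0.
x=-1.73: |R|=0.7664
|R(-2.28)|=1.3192 |R(-1.82)|=0.8362 |R(-0.62)|=0.5722
Bisect:
  x_lo=-2.8921 |R|=2.2901  x_hi=-0.2761 |R|=0.7620
  mid=-1.58410 |R|=0.67059 →hi
  mid=-2.23811 |R|=1.26646 →lo
  mid=-1.91110 |R|=0.91506 →hi
  mid=-2.07461 |R|=1.07739 →lo
  mid=-1.99286 |R|=0.99288 →hi
  mid=-2.03373 |R|=1.03430 →lo
  mid=-2.01329 |R|=1.01338 →lo
  mid=-2.00307 |R|=1.00308 →lo
  ...
  [-2.00004,-1.99988] ⇒ x*=-2.0000
Stable set (-2.0000, 0).

z* = -2.0000.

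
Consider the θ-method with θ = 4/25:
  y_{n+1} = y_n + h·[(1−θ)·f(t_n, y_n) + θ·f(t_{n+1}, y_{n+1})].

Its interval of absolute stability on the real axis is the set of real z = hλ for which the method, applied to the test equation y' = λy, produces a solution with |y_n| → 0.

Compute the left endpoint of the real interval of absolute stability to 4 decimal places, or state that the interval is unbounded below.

On y'=λy, z=hλ:
  y_{n+1} = y_n + z·[21/25·y_n + 4/25·y_{n+1}] ⇒ (1 − 4/25z)y_{n+1} = (1 + 21/25z)y_n
  R(z) = (1 + 21/25z)/(1 − 4/25z).

Need |R(x)|<1, x<0.
x=-1.41: |R|=0.1505
R=−1: 1+21/25x = −1+4/25x ⇒ -17/25x=2 ⇒ x=2/(-17/25)=-2.9412
Confirm numerically:
  x=-2.892: |R|=0.97714 <1
  x=-2.836: |R|=0.95080 <1
  x=-1.818: |R|=0.40834 <1
  x=-3.392: |R|=1.19871 >1
  x=-3.181: |R|=1.10807 >1
  x=-2.967: |R|=1.01191 >1
Interval (-2.9412, 0).

z* = -2.9412.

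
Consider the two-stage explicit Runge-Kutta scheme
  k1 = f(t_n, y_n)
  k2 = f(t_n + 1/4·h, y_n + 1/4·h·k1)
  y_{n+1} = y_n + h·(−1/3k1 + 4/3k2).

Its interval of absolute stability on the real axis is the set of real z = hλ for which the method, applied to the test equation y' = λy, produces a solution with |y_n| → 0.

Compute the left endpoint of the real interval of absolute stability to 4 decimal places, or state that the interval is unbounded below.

With y'=λy (z=hλ):
  k1=λy_n ⇒ h·k1=z·y_n;  k2=λ(1+1/4z)y_n ⇒ h·k2=z(1+1/4z)y_n
  y_{n+1}/y_n = 1 − 1/3z + 4/3z(1+1/4z) = 1 + z + 1/3z²
  ⇒ R(z) = 1 + z + 1/3z².

Solve |R(x)|<1 on ℝ⁻.
x=-1.3: |R|=0.2633
R=1: x+1/3x²=0 ⇒ x=−3=-3.0000; min R=1−1/(4·1/3)=0.2500>−1
Confirm numerically:
  x=-2.484: |R|=0.57275 <1
  x=-2.273: |R|=0.44918 <1
  x=-1.603: |R|=0.25354 <1
  x=-3.412: |R|=1.46858 >1
  x=-3.391: |R|=1.44196 >1
So |R|<1 on (-3.0000, 0).

left endpoint -3.0000.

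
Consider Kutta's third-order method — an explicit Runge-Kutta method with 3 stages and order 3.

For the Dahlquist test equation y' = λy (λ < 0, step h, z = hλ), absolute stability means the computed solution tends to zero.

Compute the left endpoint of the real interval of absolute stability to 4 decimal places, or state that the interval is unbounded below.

Test eqn y'=λy, z=hλ:
  order 3, 3-stage ⇒ R(z)=1+z+z^2/2+z^3/6
  (e.g. R(-0.8)=0.43467, |R|=0.43467)

Need |R(x)|<1, x<0.
x=-0.8: |R|=0.4347
|R(-1.56)|=0.0241 |R(-1.49)|=0.0687 |R(-1.07)|=0.2983
Bisect:
  x_lo=-2.8479 |R|=1.6424  x_hi=-0.1311 |R|=0.8771
  mid=-1.48953 |R|=0.06902 →hi
  mid=-2.16873 |R|=0.51710 →hi
  mid=-2.50833 |R|=0.99275 →hi
  mid=-2.67813 |R|=1.29337 →lo
  mid=-2.59323 |R|=1.13732 →lo
  mid=-2.55078 |R|=1.06364 →lo
  mid=-2.52955 |R|=1.02785 →lo
  ...
  [-2.51281,-2.51264] ⇒ x*=-2.5127
Stable set (-2.5127, 0).

z* = -2.5127.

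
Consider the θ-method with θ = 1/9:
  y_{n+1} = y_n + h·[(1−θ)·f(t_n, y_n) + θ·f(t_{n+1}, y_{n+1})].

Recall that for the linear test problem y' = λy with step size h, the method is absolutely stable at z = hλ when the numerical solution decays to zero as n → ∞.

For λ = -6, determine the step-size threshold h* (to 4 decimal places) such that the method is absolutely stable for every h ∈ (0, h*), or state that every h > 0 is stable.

(-2.5714,0); λ=-6 ⇒ h* = (18/7)/6 = 0.4286.

On y'=λy, z=hλ:
  y_{n+1} = y_n + z·[8/9·y_n + 1/9·y_{n+1}] ⇒ (1 − 1/9z)y_{n+1} = (1 + 8/9z)y_n
  ⇒ R(z) = (1 + 8/9z)/(1 − 1/9z).

Boundary: |R(x)|=1, x<0.
x=-1.71: |R|=0.4370
R=−1: 1+8/9x = −1+1/9x ⇒ -7/9x=2 ⇒ x=2/(-7/9)=-2.5714
Confirm numerically:
  x=-2.416: |R|=0.90470 <1
  x=-2.115: |R|=0.71255 <1
  x=-1.394: |R|=0.20704 <1
  x=-1.200: |R|=0.05882 <1
  x=-3.127: |R|=1.32069 >1
  x=-2.673: |R|=1.06091 >1
So |R|<1 on (-2.5714, 0).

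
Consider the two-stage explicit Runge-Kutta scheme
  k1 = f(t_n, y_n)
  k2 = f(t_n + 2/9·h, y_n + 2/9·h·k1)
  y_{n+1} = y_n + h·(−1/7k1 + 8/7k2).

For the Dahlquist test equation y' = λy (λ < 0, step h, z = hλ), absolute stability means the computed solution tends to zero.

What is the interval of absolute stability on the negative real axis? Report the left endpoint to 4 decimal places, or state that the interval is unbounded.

Set f=λy, z=hλ:
  k1=λy_n ⇒ h·k1=z·y_n;  k2=λ(1+2/9z)y_n ⇒ h·k2=z(1+2/9z)y_n
  y_{n+1}/y_n = 1 − 1/7z + 8/7z(1+2/9z) = 1 + z + 16/63z²
  ⇒ R(z) = 1 + z + 16/63z².

Boundary: |R(x)|=1, x<0.
x=-0.68: |R|=0.4374
R=1: x+16/63x²=0 ⇒ x=−63/16=-3.9375; min R=1−1/(4·16/63)=0.0156>−1
Confirm numerically:
  x=-3.631: |R|=0.71736 <1
  x=-2.878: |R|=0.22559 <1
  x=-2.463: |R|=0.07767 <1
  x=-4.293: |R|=1.38760 >1
  x=-4.136: |R|=1.20851 >1
  x=-4.112: |R|=1.18223 >1
Stable set (-3.9375, 0).

z∈(-3.9375,0).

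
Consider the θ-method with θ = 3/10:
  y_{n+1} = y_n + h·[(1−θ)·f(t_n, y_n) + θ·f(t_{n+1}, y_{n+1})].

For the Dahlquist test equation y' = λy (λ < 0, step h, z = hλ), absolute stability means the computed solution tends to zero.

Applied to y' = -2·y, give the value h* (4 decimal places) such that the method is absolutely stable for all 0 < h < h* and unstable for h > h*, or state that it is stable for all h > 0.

(-5.0000,0); λ=-2 ⇒ h* = (5)/2 = 2.5000.

On y'=λy, z=hλ:
  y_{n+1} = y_n + z·[7/10·y_n + 3/10·y_{n+1}] ⇒ (1 − 3/10z)y_{n+1} = (1 + 7/10z)y_n
  R(z) = (1 + 7/10z)/(1 − 3/10z).

Boundary: |R(x)|=1, x<0.
x=-1.77: |R|=0.1561
R=−1: 1+7/10x = −1+3/10x ⇒ -2/5x=2 ⇒ x=2/(-2/5)=-5.0000
Confirm numerically:
  x=-3.876: |R|=0.79212 <1
  x=-3.402: |R|=0.68366 <1
  x=-2.916: |R|=0.55537 <1
  x=-2.577: |R|=0.45339 <1
  x=-5.220: |R|=1.03429 >1
  x=-5.141: |R|=1.02218 >1
  x=-5.026: |R|=1.00415 >1
So |R|<1 on (-5.0000, 0).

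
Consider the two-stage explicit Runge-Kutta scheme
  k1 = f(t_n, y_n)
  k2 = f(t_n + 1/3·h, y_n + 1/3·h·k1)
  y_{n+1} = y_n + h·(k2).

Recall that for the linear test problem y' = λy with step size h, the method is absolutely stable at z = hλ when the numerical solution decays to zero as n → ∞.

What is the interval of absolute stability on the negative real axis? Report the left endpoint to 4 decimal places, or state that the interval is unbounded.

Test eqn y'=λy, z=hλ:
  k1=λy_n ⇒ h·k1=z·y_n;  k2=λ(1+1/3z)y_n ⇒ h·k2=z(1+1/3z)y_n
  y_{n+1}/y_n = 1 + z(1+1/3z) = 1 + z + 1/3z²
  ⇒ R(z) = 1 + z + 1/3z².

Find x<0 with |R(x)|<1.
x=-1.38: |R|=0.2548
R=1: x+1/3x²=0 ⇒ x=−3=-3.0000; min R=1−1/(4·1/3)=0.2500>−1
Confirm numerically:
  x=-2.975: |R|=0.97521 <1
  x=-2.619: |R|=0.66739 <1
  x=-1.836: |R|=0.28763 <1
  x=-3.322: |R|=1.35656 >1
  x=-3.295: |R|=1.32401 >1
  x=-3.173: |R|=1.18298 >1
Stable set (-3.0000, 0).

(-3.0000, 0).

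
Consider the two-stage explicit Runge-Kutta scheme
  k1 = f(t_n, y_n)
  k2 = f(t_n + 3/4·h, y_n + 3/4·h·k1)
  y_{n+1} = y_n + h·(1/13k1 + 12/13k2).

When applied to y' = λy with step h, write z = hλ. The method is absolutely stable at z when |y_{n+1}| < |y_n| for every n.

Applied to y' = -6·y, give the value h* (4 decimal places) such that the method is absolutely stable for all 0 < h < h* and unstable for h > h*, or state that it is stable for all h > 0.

(-1.4444,0); λ=-6 ⇒ h* = (13/9)/6 = 0.2407.

Set f=λy, z=hλ:
  k1=λy_n ⇒ h·k1=z·y_n;  k2=λ(1+3/4z)y_n ⇒ h·k2=z(1+3/4z)y_n
  y_{n+1}/y_n = 1 + 1/13z + 12/13z(1+3/4z) = 1 + z + 9/13z²
  R(z) = 1 + z + 9/13z².

Solve |R(x)|<1 on ℝ⁻.
x=-1.58: |R|=1.1483
R=1: x+9/13x²=0 ⇒ x=−13/9=-1.4444; min R=1−1/(4·9/13)=0.6389>−1
Confirm numerically:
  x=-1.247: |R|=0.82954 <1
  x=-0.847: |R|=0.64967 <1
  x=-0.650: |R|=0.64250 <1
  x=-0.647: |R|=0.64281 <1
  x=-1.848: |R|=1.51630 >1
  x=-1.779: |R|=1.41204 >1
  x=-1.472: |R|=1.02808 >1
Interval (-1.4444, 0).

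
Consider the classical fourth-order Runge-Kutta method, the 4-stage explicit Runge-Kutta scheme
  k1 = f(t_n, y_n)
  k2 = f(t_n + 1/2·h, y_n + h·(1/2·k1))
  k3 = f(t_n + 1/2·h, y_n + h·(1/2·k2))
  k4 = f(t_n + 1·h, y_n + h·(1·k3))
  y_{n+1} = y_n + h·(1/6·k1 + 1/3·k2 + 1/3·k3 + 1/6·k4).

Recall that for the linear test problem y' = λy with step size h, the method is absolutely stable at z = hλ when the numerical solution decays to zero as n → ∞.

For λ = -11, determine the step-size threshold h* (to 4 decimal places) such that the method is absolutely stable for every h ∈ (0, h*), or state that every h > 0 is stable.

(-2.7853,0); λ=-11 ⇒ h* = 0.2532.

With y'=λy (z=hλ):
  order 4, 4-stage ⇒ R(z)=1+z+z^2/2+z^3/6+z^4/24
  (e.g. R(-1.63)=0.27079, |R|=0.27079)

Solve |R(x)|<1 on ℝ⁻.
x=-1.63: |R|=0.2708
|R(-2.17)|=0.4053 |R(-0.91)|=0.4070 |R(-0.72)|=0.4882
Bisect:
  x_lo=-3.3193 |R|=2.1523  x_hi=-0.1653 |R|=0.8476
  mid=-1.74232 |R|=0.27797 →hi
  mid=-2.53081 |R|=0.67938 →hi
  mid=-2.92506 |R|=1.23199 →lo
  mid=-2.72793 |R|=0.91691 →hi
  mid=-2.82649 |R|=1.06392 →lo
  mid=-2.77721 |R|=0.98789 →hi
  mid=-2.80185 |R|=1.02526 →lo
  mid=-2.78953 |R|=1.00641 →lo
  mid=-2.78337 |R|=0.99711 →hi
  mid=-2.78645 |R|=1.00175 →lo
  ...
  [-2.78530,-2.78511] ⇒ x*=-2.7853
So |R|<1 on (-2.7853, 0).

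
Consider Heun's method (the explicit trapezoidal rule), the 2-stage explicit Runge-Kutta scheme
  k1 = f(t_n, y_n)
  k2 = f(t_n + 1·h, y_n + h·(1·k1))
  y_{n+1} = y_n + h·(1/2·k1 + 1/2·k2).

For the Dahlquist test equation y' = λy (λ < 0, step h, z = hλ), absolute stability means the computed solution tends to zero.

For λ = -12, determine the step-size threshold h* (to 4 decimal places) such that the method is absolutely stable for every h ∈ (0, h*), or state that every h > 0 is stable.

(-2.0000,0); λ=-12 ⇒ h* = 0.1667.

Test eqn y'=λy, z=hλ:
  order 2, 2-stage ⇒ R(z)=1+z+z^2/2
  (e.g. R(-0.48)=0.63520, |R|=0.63520)

Boundary: |R(x)|=1, x<0.
x=-0.48: |R|=0.6352
|R(-0.86)|=0.5098 |R(-0.5)|=0.6250
Bisect:
  x_lo=-2.8815 |R|=2.2700  x_hi=-0.2784 |R|=0.7603
  mid=-1.57997 |R|=0.66818 →hi
  mid=-2.23074 |R|=1.25736 →lo
  mid=-1.90535 |R|=0.90983 →hi
  mid=-2.06805 |R|=1.07036 →lo
  mid=-1.98670 |R|=0.98679 →hi
  mid=-2.02737 |R|=1.02775 →lo
  mid=-2.00704 |R|=1.00706 →lo
  mid=-1.99687 |R|=0.99687 →hi
  ...
  [-2.00005,-1.99989] ⇒ x*=-2.0000
So |R|<1 on (-2.0000, 0).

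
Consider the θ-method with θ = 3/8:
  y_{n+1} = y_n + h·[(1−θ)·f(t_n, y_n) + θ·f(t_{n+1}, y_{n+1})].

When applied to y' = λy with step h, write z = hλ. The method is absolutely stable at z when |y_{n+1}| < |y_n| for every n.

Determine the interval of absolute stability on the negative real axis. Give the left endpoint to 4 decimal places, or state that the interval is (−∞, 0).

z∈(-8.0000,0).

On y'=λy, z=hλ:
  y_{n+1} = y_n + z·[5/8·y_n + 3/8·y_{n+1}] ⇒ (1 − 3/8z)y_{n+1} = (1 + 5/8z)y_n
  Hence R(z) = (1 + 5/8z)/(1 − 3/8z).

Boundary: |R(x)|=1, x<0.
x=-1.73: |R|=0.0493
R=−1: 1+5/8x = −1+3/8x ⇒ -1/4x=2 ⇒ x=2/(-1/4)=-8.0000
Confirm numerically:
  x=-7.082: |R|=0.93722 <1
  x=-6.289: |R|=0.87263 <1
  x=-3.935: |R|=0.58950 <1
  x=-3.574: |R|=0.52719 <1
  x=-8.261: |R|=1.01592 >1
  x=-8.178: |R|=1.01094 >1
  x=-8.151: |R|=1.00931 >1
Interval (-8.0000, 0).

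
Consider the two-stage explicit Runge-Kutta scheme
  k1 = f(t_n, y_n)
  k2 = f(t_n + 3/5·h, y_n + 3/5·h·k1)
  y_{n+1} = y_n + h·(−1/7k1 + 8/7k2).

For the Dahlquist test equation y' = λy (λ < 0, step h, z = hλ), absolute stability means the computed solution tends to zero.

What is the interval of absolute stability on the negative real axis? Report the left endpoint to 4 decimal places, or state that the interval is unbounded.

(-1.4583, 0).

On y'=λy, z=hλ:
  k1=λy_n ⇒ h·k1=z·y_n;  k2=λ(1+3/5z)y_n ⇒ h·k2=z(1+3/5z)y_n
  y_{n+1}/y_n = 1 − 1/7z + 8/7z(1+3/5z) = 1 + z + 24/35z²
  so R(z) = 1 + z + 24/35z².

Solve |R(x)|<1 on ℝ⁻.
x=-1.59: |R|=1.1436
R=1: x+24/35x²=0 ⇒ x=−35/24=-1.4583; min R=1−1/(4·24/35)=0.6354>−1
Confirm numerically:
  x=-1.145: |R|=0.75399 <1
  x=-0.993: |R|=0.68315 <1
  x=-0.885: |R|=0.65207 <1
  x=-0.642: |R|=0.64063 <1
  x=-1.720: |R|=1.30862 >1
  x=-1.485: |R|=1.02715 >1
Interval (-1.4583, 0).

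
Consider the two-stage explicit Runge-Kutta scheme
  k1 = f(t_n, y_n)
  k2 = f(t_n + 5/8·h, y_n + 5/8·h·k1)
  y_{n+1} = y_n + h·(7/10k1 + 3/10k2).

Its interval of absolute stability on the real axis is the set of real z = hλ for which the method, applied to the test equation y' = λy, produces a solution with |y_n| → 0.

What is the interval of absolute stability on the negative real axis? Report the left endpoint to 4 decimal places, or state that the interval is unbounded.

With y'=λy (z=hλ):
  k1=λy_n ⇒ h·k1=z·y_n;  k2=λ(1+5/8z)y_n ⇒ h·k2=z(1+5/8z)y_n
  y_{n+1}/y_n = 1 + 7/10z + 3/10z(1+5/8z) = 1 + z + 3/16z²
  R(z) = 1 + z + 3/16z².

Find x<0 with |R(x)|<1.
x=-1.18: |R|=0.0811
R=1: x+3/16x²=0 ⇒ x=−16/3=-5.3333; min R=1−1/(4·3/16)=-0.3333>−1
Confirm numerically:
  x=-3.676: |R|=0.14232 <1
  x=-2.680: |R|=0.33330 <1
  x=-2.518: |R|=0.32919 <1
  x=-5.752: |R|=1.45153 >1
  x=-5.645: |R|=1.32988 >1
  x=-5.599: |R|=1.27890 >1
So |R|<1 on (-5.3333, 0).

z∈(-5.3333,0).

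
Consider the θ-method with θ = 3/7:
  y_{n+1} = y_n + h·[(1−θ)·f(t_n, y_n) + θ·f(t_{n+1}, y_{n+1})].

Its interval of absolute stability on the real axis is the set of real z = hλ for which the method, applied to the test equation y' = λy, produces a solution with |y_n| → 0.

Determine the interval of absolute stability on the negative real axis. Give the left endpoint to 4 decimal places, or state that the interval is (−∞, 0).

Set f=λy, z=hλ:
  y_{n+1} = y_n + z·[4/7·y_n + 3/7·y_{n+1}] ⇒ (1 − 3/7z)y_{n+1} = (1 + 4/7z)y_n
  ⇒ R(z) = (1 + 4/7z)/(1 − 3/7z).

Find x<0 with |R(x)|<1.
x=-0.5: |R|=0.5882
R=−1: 1+4/7x = −1+3/7x ⇒ -1/7x=2 ⇒ x=2/(-1/7)=-14.0000
Confirm numerically:
  x=-12.165: |R|=0.95781 <1
  x=-11.897: |R|=0.95074 <1
  x=-8.079: |R|=0.81045 <1
  x=-6.759: |R|=0.73454 <1
  x=-14.546: |R|=1.01078 >1
  x=-14.419: |R|=1.00834 >1
  x=-14.306: |R|=1.00613 >1
So |R|<1 on (-14.0000, 0).

z∈(-14.0000,0).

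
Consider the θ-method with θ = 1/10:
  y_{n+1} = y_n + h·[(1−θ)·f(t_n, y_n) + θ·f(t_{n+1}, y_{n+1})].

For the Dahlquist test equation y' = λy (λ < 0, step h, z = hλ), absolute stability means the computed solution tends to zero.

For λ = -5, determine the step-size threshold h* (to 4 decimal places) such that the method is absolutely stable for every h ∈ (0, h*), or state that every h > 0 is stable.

(-2.5000,0); λ=-5 ⇒ h* = (5/2)/5 = 0.5000.

With y'=λy (z=hλ):
  y_{n+1} = y_n + z·[9/10·y_n + 1/10·y_{n+1}] ⇒ (1 − 1/10z)y_{n+1} = (1 + 9/10z)y_n
  R(z) = (1 + 9/10z)/(1 − 1/10z).

Need |R(x)|<1, x<0.
x=-1.62: |R|=0.3941
R=−1: 1+9/10x = −1+1/10x ⇒ -4/5x=2 ⇒ x=2/(-4/5)=-2.5000
Confirm numerically:
  x=-2.182: |R|=0.79117 <1
  x=-1.611: |R|=0.38748 <1
  x=-1.599: |R|=0.37857 <1
  x=-1.244: |R|=0.10637 <1
  x=-2.654: |R|=1.09736 >1
  x=-2.644: |R|=1.09111 >1
So |R|<1 on (-2.5000, 0).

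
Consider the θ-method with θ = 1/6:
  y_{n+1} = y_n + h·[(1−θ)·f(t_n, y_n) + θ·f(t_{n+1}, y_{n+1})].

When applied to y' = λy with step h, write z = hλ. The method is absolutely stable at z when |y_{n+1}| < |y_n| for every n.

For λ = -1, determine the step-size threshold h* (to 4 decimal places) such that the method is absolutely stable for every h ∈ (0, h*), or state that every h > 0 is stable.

Test eqn y'=λy, z=hλ:
  y_{n+1} = y_n + z·[5/6·y_n + 1/6·y_{n+1}] ⇒ (1 − 1/6z)y_{n+1} = (1 + 5/6z)y_n
  so R(z) = (1 + 5/6z)/(1 − 1/6z).

Find x<0 with |R(x)|<1.
x=-0.36: |R|=0.6604
R=−1: 1+5/6x = −1+1/6x ⇒ -2/3x=2 ⇒ x=2/(-2/3)=-3.0000
Confirm numerically:
  x=-2.804: |R|=0.91095 <1
  x=-2.755: |R|=0.88806 <1
  x=-2.636: |R|=0.83140 <1
  x=-2.197: |R|=0.60815 <1
  x=-3.482: |R|=1.20333 >1
  x=-3.287: |R|=1.12361 >1
Interval (-3.0000, 0).

(-3.0000,0); λ=-1 ⇒ h* = (3)/1 = 3.0000.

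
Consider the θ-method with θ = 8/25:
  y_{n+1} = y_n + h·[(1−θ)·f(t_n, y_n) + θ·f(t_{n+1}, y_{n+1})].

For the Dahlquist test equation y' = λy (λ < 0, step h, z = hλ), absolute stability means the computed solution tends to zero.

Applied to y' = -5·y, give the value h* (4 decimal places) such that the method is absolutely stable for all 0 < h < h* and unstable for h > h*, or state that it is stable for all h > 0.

Test eqn y'=λy, z=hλ:
  y_{n+1} = y_n + z·[17/25·y_n + 8/25·y_{n+1}] ⇒ (1 − 8/25z)y_{n+1} = (1 + 17/25z)y_n
  Hence R(z) = (1 + 17/25z)/(1 − 8/25z).

Find x<0 with |R(x)|<1.
x=-0.66: |R|=0.4551
R=−1: 1+17/25x = −1+8/25x ⇒ -9/25x=2 ⇒ x=2/(-9/25)=-5.5556
Confirm numerically:
  x=-5.208: |R|=0.95308 <1
  x=-5.073: |R|=0.93378 <1
  x=-3.435: |R|=0.63634 <1
  x=-6.024: |R|=1.05760 >1
  x=-5.853: |R|=1.03727 >1
So |R|<1 on (-5.5556, 0).

(-5.5556,0); λ=-5 ⇒ h* = (50/9)/5 = 1.1111.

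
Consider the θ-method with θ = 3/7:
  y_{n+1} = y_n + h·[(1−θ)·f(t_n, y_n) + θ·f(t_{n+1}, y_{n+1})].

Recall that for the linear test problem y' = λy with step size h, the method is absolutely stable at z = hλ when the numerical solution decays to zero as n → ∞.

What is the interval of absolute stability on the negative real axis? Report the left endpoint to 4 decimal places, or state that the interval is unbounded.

Set f=λy, z=hλ:
  y_{n+1} = y_n + z·[4/7·y_n + 3/7·y_{n+1}] ⇒ (1 − 3/7z)y_{n+1} = (1 + 4/7z)y_n
  R(z) = (1 + 4/7z)/(1 − 3/7z).

Boundary: |R(x)|=1, x<0.
x=-1.18: |R|=0.2163
R=−1: 1+4/7x = −1+3/7x ⇒ -1/7x=2 ⇒ x=2/(-1/7)=-14.0000
Confirm numerically:
  x=-12.910: |R|=0.97616 <1
  x=-11.342: |R|=0.93521 <1
  x=-7.585: |R|=0.78441 <1
  x=-5.751: |R|=0.65988 <1
  x=-14.548: |R|=1.01082 >1
  x=-14.223: |R|=1.00449 >1
So |R|<1 on (-14.0000, 0).

z∈(-14.0000,0).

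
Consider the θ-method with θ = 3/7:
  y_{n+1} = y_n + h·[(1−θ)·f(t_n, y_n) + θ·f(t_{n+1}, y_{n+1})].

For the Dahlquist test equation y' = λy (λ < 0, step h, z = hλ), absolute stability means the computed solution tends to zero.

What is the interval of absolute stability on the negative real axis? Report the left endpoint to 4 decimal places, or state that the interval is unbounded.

z∈(-14.0000,0).

On y'=λy, z=hλ:
  y_{n+1} = y_n + z·[4/7·y_n + 3/7·y_{n+1}] ⇒ (1 − 3/7z)y_{n+1} = (1 + 4/7z)y_n
  so R(z) = (1 + 4/7z)/(1 − 3/7z).

Boundary: |R(x)|=1, x<0.
x=-1.71: |R|=0.0132
R=−1: 1+4/7x = −1+3/7x ⇒ -1/7x=2 ⇒ x=2/(-1/7)=-14.0000
Confirm numerically:
  x=-11.299: |R|=0.93396 <1
  x=-11.051: |R|=0.92656 <1
  x=-9.130: |R|=0.85839 <1
  x=-14.347: |R|=1.00693 >1
  x=-14.248: |R|=1.00499 >1
Stable set (-14.0000, 0).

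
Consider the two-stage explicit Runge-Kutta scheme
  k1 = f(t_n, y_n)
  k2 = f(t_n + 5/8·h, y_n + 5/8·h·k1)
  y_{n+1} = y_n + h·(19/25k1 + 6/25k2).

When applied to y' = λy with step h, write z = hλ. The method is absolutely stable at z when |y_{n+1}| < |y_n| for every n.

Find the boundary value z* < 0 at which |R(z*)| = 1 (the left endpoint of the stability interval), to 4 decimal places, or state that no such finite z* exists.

left endpoint -6.6667.

Set f=λy, z=hλ:
  k1=λy_n ⇒ h·k1=z·y_n;  k2=λ(1+5/8z)y_n ⇒ h·k2=z(1+5/8z)y_n
  y_{n+1}/y_n = 1 + 19/25z + 6/25z(1+5/8z) = 1 + z + 3/20z²
  Hence R(z) = 1 + z + 3/20z².

Solve |R(x)|<1 on ℝ⁻.
x=-0.35: |R|=0.6684
R=1: x+3/20x²=0 ⇒ x=−20/3=-6.6667; min R=1−1/(4·3/20)=-0.6667>−1
Confirm numerically:
  x=-4.510: |R|=0.45898 <1
  x=-4.328: |R|=0.51826 <1
  x=-2.957: |R|=0.64542 <1
  x=-7.067: |R|=1.42437 >1
  x=-6.793: |R|=1.12873 >1
  x=-6.705: |R|=1.03855 >1
Interval (-6.6667, 0).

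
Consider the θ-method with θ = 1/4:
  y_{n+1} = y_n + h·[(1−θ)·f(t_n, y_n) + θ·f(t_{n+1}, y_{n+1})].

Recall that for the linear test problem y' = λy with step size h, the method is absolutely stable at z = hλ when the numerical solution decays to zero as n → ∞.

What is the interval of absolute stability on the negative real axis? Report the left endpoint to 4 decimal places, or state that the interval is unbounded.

Test eqn y'=λy, z=hλ:
  y_{n+1} = y_n + z·[3/4·y_n + 1/4·y_{n+1}] ⇒ (1 − 1/4z)y_{n+1} = (1 + 3/4z)y_n
  so R(z) = (1 + 3/4z)/(1 − 1/4z).

Solve |R(x)|<1 on ℝ⁻.
x=-0.97: |R|=0.2193
R=−1: 1+3/4x = −1+1/4x ⇒ -1/2x=2 ⇒ x=2/(-1/2)=-4.0000
Confirm numerically:
  x=-2.955: |R|=0.69950 <1
  x=-2.736: |R|=0.62470 <1
  x=-2.532: |R|=0.55052 <1
  x=-1.686: |R|=0.18607 <1
  x=-4.508: |R|=1.11942 >1
  x=-4.398: |R|=1.09478 >1
  x=-4.279: |R|=1.06740 >1
Stable set (-4.0000, 0).

(-4.0000, 0).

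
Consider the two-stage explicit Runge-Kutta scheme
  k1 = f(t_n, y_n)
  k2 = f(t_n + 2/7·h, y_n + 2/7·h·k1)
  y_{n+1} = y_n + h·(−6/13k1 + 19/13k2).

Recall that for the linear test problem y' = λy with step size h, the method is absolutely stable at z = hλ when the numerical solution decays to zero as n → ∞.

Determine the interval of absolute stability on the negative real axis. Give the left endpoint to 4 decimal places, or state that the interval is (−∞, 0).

With y'=λy (z=hλ):
  k1=λy_n ⇒ h·k1=z·y_n;  k2=λ(1+2/7z)y_n ⇒ h·k2=z(1+2/7z)y_n
  y_{n+1}/y_n = 1 − 6/13z + 19/13z(1+2/7z) = 1 + z + 38/91z²
  ⇒ R(z) = 1 + z + 38/91z².

Boundary: |R(x)|=1, x<0.
x=-0.43: |R|=0.6472
R=1: x+38/91x²=0 ⇒ x=−91/38=-2.3947; min R=1−1/(4·38/91)=0.4013>−1
Confirm numerically:
  x=-2.323: |R|=0.93041 <1
  x=-2.192: |R|=0.81443 <1
  x=-1.560: |R|=0.45623 <1
  x=-1.449: |R|=0.42776 <1
  x=-2.734: |R|=1.38733 >1
  x=-2.586: |R|=1.20654 >1
  x=-2.529: |R|=1.14179 >1
Stable set (-2.3947, 0).

(-2.3947, 0).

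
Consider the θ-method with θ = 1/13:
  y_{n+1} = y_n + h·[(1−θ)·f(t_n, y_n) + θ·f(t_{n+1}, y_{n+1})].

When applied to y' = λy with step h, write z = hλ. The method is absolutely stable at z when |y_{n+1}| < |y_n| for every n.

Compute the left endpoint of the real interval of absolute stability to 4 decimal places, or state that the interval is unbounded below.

Set f=λy, z=hλ:
  y_{n+1} = y_n + z·[12/13·y_n + 1/13·y_{n+1}] ⇒ (1 − 1/13z)y_{n+1} = (1 + 12/13z)y_n
  Hence R(z) = (1 + 12/13z)/(1 − 1/13z).

Boundary: |R(x)|=1, x<0.
x=-0.93: |R|=0.1321
R=−1: 1+12/13x = −1+1/13x ⇒ -11/13x=2 ⇒ x=2/(-11/13)=-2.3636
Confirm numerically:
  x=-1.359: |R|=0.23038 <1
  x=-1.320: |R|=0.19832 <1
  x=-1.129: |R|=0.03879 <1
  x=-2.927: |R|=1.38909 >1
  x=-2.419: |R|=1.03950 >1
  x=-2.414: |R|=1.03594 >1
Stable set (-2.3636, 0).

left endpoint -2.3636.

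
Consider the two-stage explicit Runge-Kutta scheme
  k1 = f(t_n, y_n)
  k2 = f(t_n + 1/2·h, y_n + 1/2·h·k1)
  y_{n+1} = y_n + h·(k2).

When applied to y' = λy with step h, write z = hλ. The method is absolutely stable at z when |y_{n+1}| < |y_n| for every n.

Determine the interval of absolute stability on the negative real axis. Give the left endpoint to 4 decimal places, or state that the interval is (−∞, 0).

On y'=λy, z=hλ:
  k1=λy_n ⇒ h·k1=z·y_n;  k2=λ(1+1/2z)y_n ⇒ h·k2=z(1+1/2z)y_n
  y_{n+1}/y_n = 1 + z(1+1/2z) = 1 + z + 1/2z²
  R(z) = 1 + z + 1/2z².

Boundary: |R(x)|=1, x<0.
x=-0.75: |R|=0.5312
R=1: x+1/2x²=0 ⇒ x=−2=-2.0000; min R=1−1/(4·1/2)=0.5000>−1
Confirm numerically:
  x=-1.809: |R|=0.82724 <1
  x=-1.445: |R|=0.59901 <1
  x=-1.168: |R|=0.51411 <1
  x=-1.021: |R|=0.50022 <1
  x=-2.492: |R|=1.61303 >1
  x=-2.437: |R|=1.53248 >1
  x=-2.020: |R|=1.02020 >1
Stable set (-2.0000, 0).

z∈(-2.0000,0).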